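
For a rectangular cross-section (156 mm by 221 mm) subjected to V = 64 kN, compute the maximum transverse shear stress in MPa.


A = b * h = 156 * 221 = 34476 mm^2
V = 64 kN = 64000.0 N
tau_max = 1.5 * V / A = 1.5 * 64000.0 / 34476
= 2.7845 MPa

2.7845 MPa


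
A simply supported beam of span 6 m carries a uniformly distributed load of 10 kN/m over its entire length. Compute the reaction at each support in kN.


Total load = w * L = 10 * 6 = 60 kN
By symmetry, each reaction R = total / 2 = 60 / 2 = 30.0 kN

30.0 kN


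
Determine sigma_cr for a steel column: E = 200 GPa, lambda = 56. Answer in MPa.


sigma_cr = pi^2 * E / lambda^2
= 9.8696 * 200000.0 / 56^2
= 9.8696 * 200000.0 / 3136
= 629.4391 MPa

629.4391 MPa


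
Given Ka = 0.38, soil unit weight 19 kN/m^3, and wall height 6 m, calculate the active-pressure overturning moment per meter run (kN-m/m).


Pa = 0.5 * Ka * gamma * H^2
= 0.5 * 0.38 * 19 * 6^2
= 129.96 kN/m
Arm = H / 3 = 6 / 3 = 2.0 m
Mo = Pa * arm = Pa * H / 3 = 129.96 * 6 / 3 = 259.92 kN-m/m

259.92 kN-m/m


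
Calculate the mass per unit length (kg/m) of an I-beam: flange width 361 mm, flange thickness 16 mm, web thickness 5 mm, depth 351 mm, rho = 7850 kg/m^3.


A_flanges = 2 * 361 * 16 = 11552 mm^2
A_web = (351 - 2 * 16) * 5 = 1595 mm^2
A_total = 11552 + 1595 = 13147 mm^2 = 0.013147 m^2
Weight = rho * A = 7850 * 0.013147 = 103.204 kg/m

103.204 kg/m


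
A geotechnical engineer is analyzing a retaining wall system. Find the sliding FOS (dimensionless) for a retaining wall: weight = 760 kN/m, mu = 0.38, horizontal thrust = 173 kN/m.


Resisting force = mu * W = 0.38 * 760 = 288.8 kN/m
FOS = Resisting / Driving = 288.8 / 173
= 1.6694 (dimensionless)

1.6694 (dimensionless)


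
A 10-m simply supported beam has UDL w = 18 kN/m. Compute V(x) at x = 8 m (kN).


R_A = w * L / 2 = 18 * 10 / 2 = 90.0 kN
V(x) = R_A - w * x = 90.0 - 18 * 8
= -54.0 kN

-54.0 kN


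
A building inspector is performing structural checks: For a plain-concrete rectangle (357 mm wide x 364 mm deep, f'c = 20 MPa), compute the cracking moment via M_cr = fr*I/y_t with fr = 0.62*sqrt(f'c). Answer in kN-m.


fr = 0.62 * sqrt(20) = 0.62 * 4.4721 = 2.7727 MPa
I = 357 * 364^3 / 12 = 1434799184.0 mm^4
y_t = 182.0 mm
M_cr = fr * I / y_t = 2.7727 * 1434799184.0 / 182.0 N-mm
= 21.8588 kN-m

21.8588 kN-m


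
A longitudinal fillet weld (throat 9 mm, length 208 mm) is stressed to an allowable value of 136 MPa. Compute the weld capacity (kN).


Strength = throat * length * allowable stress
= 9 * 208 * 136 N
= 254592 N
= 254.59 kN

254.59 kN


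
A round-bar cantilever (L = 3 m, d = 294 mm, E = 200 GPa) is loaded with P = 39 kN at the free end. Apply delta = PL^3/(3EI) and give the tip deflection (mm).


I = pi * d^4 / 64 = pi * 294^4 / 64 = 366740793.54 mm^4
L = 3000.0 mm, P = 39000.0 N, E = 200000.0 MPa
delta = P * L^3 / (3 * E * I)
= 39000.0 * 3000.0^3 / (3 * 200000.0 * 366740793.54)
= 4.7854 mm

4.7854 mm


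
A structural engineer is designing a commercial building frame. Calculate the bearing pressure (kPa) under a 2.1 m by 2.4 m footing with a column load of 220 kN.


A = 2.1 * 2.4 = 5.04 m^2
q = P / A = 220 / 5.04
= 43.6508 kPa

43.6508 kPa


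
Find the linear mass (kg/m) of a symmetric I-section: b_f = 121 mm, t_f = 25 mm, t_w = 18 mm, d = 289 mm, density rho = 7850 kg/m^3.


A_flanges = 2 * 121 * 25 = 6050 mm^2
A_web = (289 - 2 * 25) * 18 = 4302 mm^2
A_total = 6050 + 4302 = 10352 mm^2 = 0.010352 m^2
Weight = rho * A = 7850 * 0.010352 = 81.2632 kg/m

81.2632 kg/m


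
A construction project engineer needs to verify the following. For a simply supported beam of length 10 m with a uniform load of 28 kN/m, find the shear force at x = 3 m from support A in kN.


R_A = w * L / 2 = 28 * 10 / 2 = 140.0 kN
V(x) = R_A - w * x = 140.0 - 28 * 3
= 56.0 kN

56.0 kN


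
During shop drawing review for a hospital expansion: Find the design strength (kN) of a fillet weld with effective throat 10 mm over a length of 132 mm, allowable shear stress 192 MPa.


Strength = throat * length * allowable stress
= 10 * 132 * 192 N
= 253440 N
= 253.44 kN

253.44 kN


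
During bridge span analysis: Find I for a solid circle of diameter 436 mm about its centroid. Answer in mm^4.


r = d / 2 = 436 / 2 = 218.0 mm
I = pi * r^4 / 4 = pi * 218.0^4 / 4
= 1773845766.37 mm^4

1773845766.37 mm^4


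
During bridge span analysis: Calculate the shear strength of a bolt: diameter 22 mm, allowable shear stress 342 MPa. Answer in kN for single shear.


A = pi * d^2 / 4 = pi * 22^2 / 4 = 380.1327 mm^2
V = f_v * A / 1000 = 342 * 380.1327 / 1000
= 130.0054 kN

130.0054 kN


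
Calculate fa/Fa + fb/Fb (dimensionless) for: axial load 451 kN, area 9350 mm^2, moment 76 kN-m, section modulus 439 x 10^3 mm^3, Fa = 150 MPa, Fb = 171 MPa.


f_a = P / A = 451000.0 / 9350 = 48.2353 MPa
f_b = M / S = 76000000.0 / 439000.0 = 173.1207 MPa
Ratio = f_a / Fa + f_b / Fb
= 48.2353 / 150 + 173.1207 / 171
= 1.334 (dimensionless)

1.334 (dimensionless)


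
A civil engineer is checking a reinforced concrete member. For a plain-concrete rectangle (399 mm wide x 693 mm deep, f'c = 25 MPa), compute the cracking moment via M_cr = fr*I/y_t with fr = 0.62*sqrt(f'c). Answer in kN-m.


fr = 0.62 * sqrt(25) = 0.62 * 5.0 = 3.1 MPa
I = 399 * 693^3 / 12 = 11066017520.25 mm^4
y_t = 346.5 mm
M_cr = fr * I / y_t = 3.1 * 11066017520.25 / 346.5 N-mm
= 99.0033 kN-m

99.0033 kN-m


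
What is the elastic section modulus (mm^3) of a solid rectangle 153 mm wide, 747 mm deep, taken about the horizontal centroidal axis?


S = b * h^2 / 6
= 153 * 747^2 / 6
= 153 * 558009 / 6
= 14229229.5 mm^3

14229229.5 mm^3


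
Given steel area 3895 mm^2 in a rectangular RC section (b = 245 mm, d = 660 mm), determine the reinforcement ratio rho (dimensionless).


rho = As / (b * d)
= 3895 / (245 * 660)
= 3895 / 161700
= 0.024088 (dimensionless)

0.024088 (dimensionless)


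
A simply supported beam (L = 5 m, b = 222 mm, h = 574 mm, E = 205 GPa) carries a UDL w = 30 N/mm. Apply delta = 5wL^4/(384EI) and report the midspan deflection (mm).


I = 222 * 574^3 / 12 = 3498705644.0 mm^4
L = 5000.0 mm, w = 30 N/mm, E = 205000.0 MPa
delta = 5 * w * L^4 / (384 * E * I)
= 5 * 30 * 5000.0^4 / (384 * 205000.0 * 3498705644.0)
= 0.3404 mm

0.3404 mm


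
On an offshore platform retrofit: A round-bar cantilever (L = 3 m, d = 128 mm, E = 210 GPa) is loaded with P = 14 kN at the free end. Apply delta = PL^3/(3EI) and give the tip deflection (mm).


I = pi * d^4 / 64 = pi * 128^4 / 64 = 13176794.63 mm^4
L = 3000.0 mm, P = 14000.0 N, E = 210000.0 MPa
delta = P * L^3 / (3 * E * I)
= 14000.0 * 3000.0^3 / (3 * 210000.0 * 13176794.63)
= 45.5346 mm

45.5346 mm


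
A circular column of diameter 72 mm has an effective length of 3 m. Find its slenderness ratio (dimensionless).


Radius of gyration r = d / 4 = 72 / 4 = 18.0 mm
L_eff = 3000.0 mm
Slenderness ratio = L / r = 3000.0 / 18.0 = 166.67 (dimensionless)

166.67 (dimensionless)


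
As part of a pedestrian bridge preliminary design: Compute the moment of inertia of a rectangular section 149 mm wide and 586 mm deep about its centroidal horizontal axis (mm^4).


I = b * h^3 / 12
= 149 * 586^3 / 12
= 149 * 201230056 / 12
= 2498606528.67 mm^4

2498606528.67 mm^4


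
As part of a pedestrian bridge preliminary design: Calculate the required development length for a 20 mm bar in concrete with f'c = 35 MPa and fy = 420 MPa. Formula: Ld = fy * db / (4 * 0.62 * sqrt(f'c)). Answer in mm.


Ld = (fy * db) / (4 * 0.62 * sqrt(f'c))
= (420 * 20) / (4 * 0.62 * sqrt(35))
= 8400 / 14.6719
= 572.52 mm

572.52 mm


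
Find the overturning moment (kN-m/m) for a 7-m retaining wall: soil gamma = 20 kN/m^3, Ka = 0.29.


Pa = 0.5 * Ka * gamma * H^2
= 0.5 * 0.29 * 20 * 7^2
= 142.1 kN/m
Arm = H / 3 = 7 / 3 = 2.3333 m
Mo = Pa * arm = Pa * H / 3 = 142.1 * 7 / 3 = 331.5667 kN-m/m

331.5667 kN-m/m


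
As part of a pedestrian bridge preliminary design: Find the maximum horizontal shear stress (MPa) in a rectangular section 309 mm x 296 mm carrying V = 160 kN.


A = b * h = 309 * 296 = 91464 mm^2
V = 160 kN = 160000.0 N
tau_max = 1.5 * V / A = 1.5 * 160000.0 / 91464
= 2.624 MPa

2.624 MPa


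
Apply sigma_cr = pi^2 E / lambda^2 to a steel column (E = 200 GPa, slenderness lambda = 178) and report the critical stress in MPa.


sigma_cr = pi^2 * E / lambda^2
= 9.8696 * 200000.0 / 178^2
= 9.8696 * 200000.0 / 31684
= 62.3002 MPa

62.3002 MPa


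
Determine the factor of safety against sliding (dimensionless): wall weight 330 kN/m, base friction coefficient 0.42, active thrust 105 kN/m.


Resisting force = mu * W = 0.42 * 330 = 138.6 kN/m
FOS = Resisting / Driving = 138.6 / 105
= 1.32 (dimensionless)

1.32 (dimensionless)


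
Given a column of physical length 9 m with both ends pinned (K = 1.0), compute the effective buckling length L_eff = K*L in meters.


L_eff = K * L
= 1.0 * 9
= 9.0 m

9.0 m


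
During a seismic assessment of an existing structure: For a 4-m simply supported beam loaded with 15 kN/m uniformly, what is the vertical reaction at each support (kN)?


Total load = w * L = 15 * 4 = 60 kN
By symmetry, each reaction R = total / 2 = 60 / 2 = 30.0 kN

30.0 kN


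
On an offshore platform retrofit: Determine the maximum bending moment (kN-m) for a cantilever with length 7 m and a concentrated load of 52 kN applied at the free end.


For a cantilever with a point load at the free end:
M_max = P * L = 52 * 7 = 364 kN-m

364 kN-m


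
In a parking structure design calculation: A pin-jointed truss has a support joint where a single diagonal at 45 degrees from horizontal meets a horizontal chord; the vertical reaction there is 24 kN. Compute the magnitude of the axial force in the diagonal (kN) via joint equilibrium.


At the joint, only the diagonal has a vertical component, so vertical equilibrium gives:
F * sin(45) = 24
F = 24 / sin(45)
= 24 / 0.707107
= 33.94 kN

33.94 kN


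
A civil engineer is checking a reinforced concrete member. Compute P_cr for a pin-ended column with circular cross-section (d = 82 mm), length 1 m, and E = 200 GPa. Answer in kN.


I = pi * d^4 / 64 = 2219347.5 mm^4
L = 1000.0 mm
P_cr = pi^2 * E * I / L^2
= 9.8696 * 200000.0 * 2219347.5 / 1000.0^2
= 4380816.37 N = 4380.8164 kN

4380.8164 kN


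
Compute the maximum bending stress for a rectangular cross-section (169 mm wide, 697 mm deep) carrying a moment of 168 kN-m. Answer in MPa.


I = b * h^3 / 12 = 169 * 697^3 / 12 = 4768741628.08 mm^4
y = h / 2 = 697 / 2 = 348.5 mm
M = 168 kN-m = 168000000.0 N-mm
sigma = M * y / I = 168000000.0 * 348.5 / 4768741628.08
= 12.28 MPa

12.28 MPa


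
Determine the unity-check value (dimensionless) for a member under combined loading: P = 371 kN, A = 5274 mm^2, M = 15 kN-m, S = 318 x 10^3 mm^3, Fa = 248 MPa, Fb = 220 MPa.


f_a = P / A = 371000.0 / 5274 = 70.3451 MPa
f_b = M / S = 15000000.0 / 318000.0 = 47.1698 MPa
Ratio = f_a / Fa + f_b / Fb
= 70.3451 / 248 + 47.1698 / 220
= 0.4981 (dimensionless)

0.4981 (dimensionless)


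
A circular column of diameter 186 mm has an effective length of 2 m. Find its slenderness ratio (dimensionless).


Radius of gyration r = d / 4 = 186 / 4 = 46.5 mm
L_eff = 2000.0 mm
Slenderness ratio = L / r = 2000.0 / 46.5 = 43.01 (dimensionless)

43.01 (dimensionless)


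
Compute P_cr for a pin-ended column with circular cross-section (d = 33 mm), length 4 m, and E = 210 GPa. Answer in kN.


I = pi * d^4 / 64 = 58213.76 mm^4
L = 4000.0 mm
P_cr = pi^2 * E * I / L^2
= 9.8696 * 210000.0 * 58213.76 / 4000.0^2
= 7540.93 N = 7.5409 kN

7.5409 kN


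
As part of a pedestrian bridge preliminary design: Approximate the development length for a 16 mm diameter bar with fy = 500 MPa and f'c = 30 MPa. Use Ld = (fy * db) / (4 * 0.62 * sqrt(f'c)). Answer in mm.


Ld = (fy * db) / (4 * 0.62 * sqrt(f'c))
= (500 * 16) / (4 * 0.62 * sqrt(30))
= 8000 / 13.5835
= 588.95 mm

588.95 mm


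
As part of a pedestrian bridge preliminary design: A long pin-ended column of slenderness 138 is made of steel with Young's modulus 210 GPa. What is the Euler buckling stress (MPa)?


sigma_cr = pi^2 * E / lambda^2
= 9.8696 * 210000.0 / 138^2
= 9.8696 * 210000.0 / 19044
= 108.8331 MPa

108.8331 MPa


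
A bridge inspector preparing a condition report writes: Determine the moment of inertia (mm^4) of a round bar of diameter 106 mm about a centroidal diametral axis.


r = d / 2 = 106 / 2 = 53.0 mm
I = pi * r^4 / 4 = pi * 53.0^4 / 4
= 6197169.29 mm^4

6197169.29 mm^4


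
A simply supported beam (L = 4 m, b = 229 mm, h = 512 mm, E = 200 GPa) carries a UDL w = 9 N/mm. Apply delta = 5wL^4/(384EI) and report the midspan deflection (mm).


I = 229 * 512^3 / 12 = 2561321642.67 mm^4
L = 4000.0 mm, w = 9 N/mm, E = 200000.0 MPa
delta = 5 * w * L^4 / (384 * E * I)
= 5 * 9 * 4000.0^4 / (384 * 200000.0 * 2561321642.67)
= 0.0586 mm

0.0586 mm


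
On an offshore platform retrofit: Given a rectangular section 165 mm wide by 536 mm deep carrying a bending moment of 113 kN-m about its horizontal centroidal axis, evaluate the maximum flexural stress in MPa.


I = b * h^3 / 12 = 165 * 536^3 / 12 = 2117371520.0 mm^4
y = h / 2 = 536 / 2 = 268.0 mm
M = 113 kN-m = 113000000.0 N-mm
sigma = M * y / I = 113000000.0 * 268.0 / 2117371520.0
= 14.3 MPa

14.3 MPa


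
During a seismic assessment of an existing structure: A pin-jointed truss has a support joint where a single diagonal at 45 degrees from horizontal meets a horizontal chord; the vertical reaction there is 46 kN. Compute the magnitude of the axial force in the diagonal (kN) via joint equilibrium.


At the joint, only the diagonal has a vertical component, so vertical equilibrium gives:
F * sin(45) = 46
F = 46 / sin(45)
= 46 / 0.707107
= 65.05 kN

65.05 kN


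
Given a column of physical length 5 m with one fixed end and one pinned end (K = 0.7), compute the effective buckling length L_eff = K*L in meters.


L_eff = K * L
= 0.7 * 5
= 3.5 m

3.5 m


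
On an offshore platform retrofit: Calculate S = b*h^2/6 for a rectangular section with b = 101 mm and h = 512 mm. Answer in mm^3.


S = b * h^2 / 6
= 101 * 512^2 / 6
= 101 * 262144 / 6
= 4412757.33 mm^3

4412757.33 mm^3


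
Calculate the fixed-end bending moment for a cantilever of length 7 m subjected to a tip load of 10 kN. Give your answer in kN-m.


For a cantilever with a point load at the free end:
M_max = P * L = 10 * 7 = 70 kN-m

70 kN-m


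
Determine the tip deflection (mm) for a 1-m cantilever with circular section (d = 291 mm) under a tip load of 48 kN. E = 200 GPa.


I = pi * d^4 / 64 = pi * 291^4 / 64 = 351999344.44 mm^4
L = 1000.0 mm, P = 48000.0 N, E = 200000.0 MPa
delta = P * L^3 / (3 * E * I)
= 48000.0 * 1000.0^3 / (3 * 200000.0 * 351999344.44)
= 0.2273 mm

0.2273 mm


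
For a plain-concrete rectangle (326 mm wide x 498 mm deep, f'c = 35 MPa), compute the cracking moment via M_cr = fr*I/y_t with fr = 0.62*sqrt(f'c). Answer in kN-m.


fr = 0.62 * sqrt(35) = 0.62 * 5.9161 = 3.668 MPa
I = 326 * 498^3 / 12 = 3355246116.0 mm^4
y_t = 249.0 mm
M_cr = fr * I / y_t = 3.668 * 3355246116.0 / 249.0 N-mm
= 49.4255 kN-m

49.4255 kN-m


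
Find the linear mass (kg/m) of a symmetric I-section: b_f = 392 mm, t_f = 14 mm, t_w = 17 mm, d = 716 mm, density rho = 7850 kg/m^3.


A_flanges = 2 * 392 * 14 = 10976 mm^2
A_web = (716 - 2 * 14) * 17 = 11696 mm^2
A_total = 10976 + 11696 = 22672 mm^2 = 0.022672 m^2
Weight = rho * A = 7850 * 0.022672 = 177.9752 kg/m

177.9752 kg/m


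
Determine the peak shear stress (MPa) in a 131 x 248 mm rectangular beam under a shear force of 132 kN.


A = b * h = 131 * 248 = 32488 mm^2
V = 132 kN = 132000.0 N
tau_max = 1.5 * V / A = 1.5 * 132000.0 / 32488
= 6.0946 MPa

6.0946 MPa


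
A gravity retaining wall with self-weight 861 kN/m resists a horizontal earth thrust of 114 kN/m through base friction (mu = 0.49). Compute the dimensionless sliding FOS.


Resisting force = mu * W = 0.49 * 861 = 421.89 kN/m
FOS = Resisting / Driving = 421.89 / 114
= 3.7008 (dimensionless)

3.7008 (dimensionless)


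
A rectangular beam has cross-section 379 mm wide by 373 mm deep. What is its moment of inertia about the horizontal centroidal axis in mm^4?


I = b * h^3 / 12
= 379 * 373^3 / 12
= 379 * 51895117 / 12
= 1639020778.58 mm^4

1639020778.58 mm^4


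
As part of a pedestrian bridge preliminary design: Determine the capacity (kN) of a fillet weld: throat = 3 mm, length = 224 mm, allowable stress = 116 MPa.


Strength = throat * length * allowable stress
= 3 * 224 * 116 N
= 77952 N
= 77.95 kN

77.95 kN


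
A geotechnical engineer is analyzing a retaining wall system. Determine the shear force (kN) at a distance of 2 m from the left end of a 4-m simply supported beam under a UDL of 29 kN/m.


R_A = w * L / 2 = 29 * 4 / 2 = 58.0 kN
V(x) = R_A - w * x = 58.0 - 29 * 2
= 0.0 kN

0.0 kN


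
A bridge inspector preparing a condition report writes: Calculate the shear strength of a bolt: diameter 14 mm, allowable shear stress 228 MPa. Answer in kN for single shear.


A = pi * d^2 / 4 = pi * 14^2 / 4 = 153.938 mm^2
V = f_v * A / 1000 = 228 * 153.938 / 1000
= 35.0979 kN

35.0979 kN


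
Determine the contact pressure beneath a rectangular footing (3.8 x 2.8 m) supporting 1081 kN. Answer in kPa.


A = 3.8 * 2.8 = 10.64 m^2
q = P / A = 1081 / 10.64
= 101.5977 kPa

101.5977 kPa


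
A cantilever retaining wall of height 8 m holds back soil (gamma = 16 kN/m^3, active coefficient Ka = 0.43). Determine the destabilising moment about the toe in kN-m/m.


Pa = 0.5 * Ka * gamma * H^2
= 0.5 * 0.43 * 16 * 8^2
= 220.16 kN/m
Arm = H / 3 = 8 / 3 = 2.6667 m
Mo = Pa * arm = Pa * H / 3 = 220.16 * 8 / 3 = 587.0933 kN-m/m

587.0933 kN-m/m


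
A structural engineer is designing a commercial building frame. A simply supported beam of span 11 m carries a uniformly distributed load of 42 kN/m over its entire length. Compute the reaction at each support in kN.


Total load = w * L = 42 * 11 = 462 kN
By symmetry, each reaction R = total / 2 = 462 / 2 = 231.0 kN

231.0 kN


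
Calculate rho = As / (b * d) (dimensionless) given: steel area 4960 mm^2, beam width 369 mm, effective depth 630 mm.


rho = As / (b * d)
= 4960 / (369 * 630)
= 4960 / 232470
= 0.021336 (dimensionless)

0.021336 (dimensionless)


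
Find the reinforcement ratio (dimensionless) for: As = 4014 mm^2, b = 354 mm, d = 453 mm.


rho = As / (b * d)
= 4014 / (354 * 453)
= 4014 / 160362
= 0.025031 (dimensionless)

0.025031 (dimensionless)


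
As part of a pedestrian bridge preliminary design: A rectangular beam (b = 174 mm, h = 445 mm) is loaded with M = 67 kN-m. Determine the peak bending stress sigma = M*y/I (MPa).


I = b * h^3 / 12 = 174 * 445^3 / 12 = 1277756312.5 mm^4
y = h / 2 = 445 / 2 = 222.5 mm
M = 67 kN-m = 67000000.0 N-mm
sigma = M * y / I = 67000000.0 * 222.5 / 1277756312.5
= 11.67 MPa

11.67 MPa


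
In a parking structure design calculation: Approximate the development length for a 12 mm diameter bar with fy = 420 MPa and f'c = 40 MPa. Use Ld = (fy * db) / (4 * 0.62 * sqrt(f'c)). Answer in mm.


Ld = (fy * db) / (4 * 0.62 * sqrt(f'c))
= (420 * 12) / (4 * 0.62 * sqrt(40))
= 5040 / 15.6849
= 321.33 mm

321.33 mm


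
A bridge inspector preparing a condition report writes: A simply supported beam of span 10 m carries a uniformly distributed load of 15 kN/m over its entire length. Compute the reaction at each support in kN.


Total load = w * L = 15 * 10 = 150 kN
By symmetry, each reaction R = total / 2 = 150 / 2 = 75.0 kN

75.0 kN


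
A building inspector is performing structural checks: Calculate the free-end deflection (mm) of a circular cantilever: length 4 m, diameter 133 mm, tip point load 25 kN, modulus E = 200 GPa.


I = pi * d^4 / 64 = pi * 133^4 / 64 = 15359478.22 mm^4
L = 4000.0 mm, P = 25000.0 N, E = 200000.0 MPa
delta = P * L^3 / (3 * E * I)
= 25000.0 * 4000.0^3 / (3 * 200000.0 * 15359478.22)
= 173.617 mm

173.617 mm


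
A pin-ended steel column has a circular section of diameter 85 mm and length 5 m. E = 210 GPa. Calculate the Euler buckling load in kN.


I = pi * d^4 / 64 = 2562392.19 mm^4
L = 5000.0 mm
P_cr = pi^2 * E * I / L^2
= 9.8696 * 210000.0 * 2562392.19 / 5000.0^2
= 212434.3 N = 212.4343 kN

212.4343 kN


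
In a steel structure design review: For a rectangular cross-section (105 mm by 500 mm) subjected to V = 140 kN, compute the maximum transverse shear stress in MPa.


A = b * h = 105 * 500 = 52500 mm^2
V = 140 kN = 140000.0 N
tau_max = 1.5 * V / A = 1.5 * 140000.0 / 52500
= 4.0 MPa

4.0 MPa


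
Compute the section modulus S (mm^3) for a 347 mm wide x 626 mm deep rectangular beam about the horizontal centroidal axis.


S = b * h^2 / 6
= 347 * 626^2 / 6
= 347 * 391876 / 6
= 22663495.33 mm^3

22663495.33 mm^3


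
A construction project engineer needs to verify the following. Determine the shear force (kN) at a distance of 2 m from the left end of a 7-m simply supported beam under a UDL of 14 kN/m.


R_A = w * L / 2 = 14 * 7 / 2 = 49.0 kN
V(x) = R_A - w * x = 49.0 - 14 * 2
= 21.0 kN

21.0 kN


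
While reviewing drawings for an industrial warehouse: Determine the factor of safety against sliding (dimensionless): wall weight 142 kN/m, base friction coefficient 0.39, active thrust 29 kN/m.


Resisting force = mu * W = 0.39 * 142 = 55.38 kN/m
FOS = Resisting / Driving = 55.38 / 29
= 1.9097 (dimensionless)

1.9097 (dimensionless)


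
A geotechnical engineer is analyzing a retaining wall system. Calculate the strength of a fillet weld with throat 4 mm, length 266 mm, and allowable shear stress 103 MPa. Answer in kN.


Strength = throat * length * allowable stress
= 4 * 266 * 103 N
= 109592 N
= 109.59 kN

109.59 kN


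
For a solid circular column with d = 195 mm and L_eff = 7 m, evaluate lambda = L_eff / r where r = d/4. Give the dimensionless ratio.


Radius of gyration r = d / 4 = 195 / 4 = 48.75 mm
L_eff = 7000.0 mm
Slenderness ratio = L / r = 7000.0 / 48.75 = 143.59 (dimensionless)

143.59 (dimensionless)


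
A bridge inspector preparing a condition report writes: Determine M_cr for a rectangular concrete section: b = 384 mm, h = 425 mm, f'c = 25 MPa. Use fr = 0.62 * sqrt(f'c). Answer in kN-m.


fr = 0.62 * sqrt(25) = 0.62 * 5.0 = 3.1 MPa
I = 384 * 425^3 / 12 = 2456500000.0 mm^4
y_t = 212.5 mm
M_cr = fr * I / y_t = 3.1 * 2456500000.0 / 212.5 N-mm
= 35.836 kN-m

35.836 kN-m


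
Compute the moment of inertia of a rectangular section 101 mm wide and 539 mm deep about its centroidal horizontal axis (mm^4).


I = b * h^3 / 12
= 101 * 539^3 / 12
= 101 * 156590819 / 12
= 1317972726.58 mm^4

1317972726.58 mm^4


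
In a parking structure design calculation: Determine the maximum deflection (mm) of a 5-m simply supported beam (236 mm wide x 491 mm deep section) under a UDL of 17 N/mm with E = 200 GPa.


I = 236 * 491^3 / 12 = 2327958496.33 mm^4
L = 5000.0 mm, w = 17 N/mm, E = 200000.0 MPa
delta = 5 * w * L^4 / (384 * E * I)
= 5 * 17 * 5000.0^4 / (384 * 200000.0 * 2327958496.33)
= 0.2971 mm

0.2971 mm


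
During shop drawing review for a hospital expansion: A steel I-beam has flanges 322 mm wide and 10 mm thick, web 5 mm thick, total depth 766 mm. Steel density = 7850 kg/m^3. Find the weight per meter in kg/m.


A_flanges = 2 * 322 * 10 = 6440 mm^2
A_web = (766 - 2 * 10) * 5 = 3730 mm^2
A_total = 6440 + 3730 = 10170 mm^2 = 0.010170 m^2
Weight = rho * A = 7850 * 0.010170 = 79.8345 kg/m

79.8345 kg/m


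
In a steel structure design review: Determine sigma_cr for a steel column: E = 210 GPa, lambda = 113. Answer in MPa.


sigma_cr = pi^2 * E / lambda^2
= 9.8696 * 210000.0 / 113^2
= 9.8696 * 210000.0 / 12769
= 162.3163 MPa

162.3163 MPa


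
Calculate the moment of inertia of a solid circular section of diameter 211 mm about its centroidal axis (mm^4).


r = d / 2 = 211 / 2 = 105.5 mm
I = pi * r^4 / 4 = pi * 105.5^4 / 4
= 97297060.54 mm^4

97297060.54 mm^4


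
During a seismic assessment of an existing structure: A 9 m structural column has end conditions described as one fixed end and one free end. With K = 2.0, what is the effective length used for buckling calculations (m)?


L_eff = K * L
= 2.0 * 9
= 18.0 m

18.0 m


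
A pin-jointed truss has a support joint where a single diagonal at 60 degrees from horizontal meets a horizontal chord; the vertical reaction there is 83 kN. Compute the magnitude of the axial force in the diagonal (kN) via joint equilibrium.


At the joint, only the diagonal has a vertical component, so vertical equilibrium gives:
F * sin(60) = 83
F = 83 / sin(60)
= 83 / 0.866025
= 95.84 kN

95.84 kN


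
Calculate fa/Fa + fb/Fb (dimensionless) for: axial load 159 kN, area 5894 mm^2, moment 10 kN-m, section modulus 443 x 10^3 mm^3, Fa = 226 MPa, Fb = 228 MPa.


f_a = P / A = 159000.0 / 5894 = 26.9766 MPa
f_b = M / S = 10000000.0 / 443000.0 = 22.5734 MPa
Ratio = f_a / Fa + f_b / Fb
= 26.9766 / 226 + 22.5734 / 228
= 0.2184 (dimensionless)

0.2184 (dimensionless)


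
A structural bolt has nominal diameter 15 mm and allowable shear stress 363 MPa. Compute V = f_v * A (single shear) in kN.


A = pi * d^2 / 4 = pi * 15^2 / 4 = 176.7146 mm^2
V = f_v * A / 1000 = 363 * 176.7146 / 1000
= 64.1474 kN

64.1474 kN


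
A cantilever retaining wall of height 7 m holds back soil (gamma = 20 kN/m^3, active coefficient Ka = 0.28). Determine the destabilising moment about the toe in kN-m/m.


Pa = 0.5 * Ka * gamma * H^2
= 0.5 * 0.28 * 20 * 7^2
= 137.2 kN/m
Arm = H / 3 = 7 / 3 = 2.3333 m
Mo = Pa * arm = Pa * H / 3 = 137.2 * 7 / 3 = 320.1333 kN-m/m

320.1333 kN-m/m


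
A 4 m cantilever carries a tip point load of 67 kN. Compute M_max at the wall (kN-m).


For a cantilever with a point load at the free end:
M_max = P * L = 67 * 4 = 268 kN-m

268 kN-m


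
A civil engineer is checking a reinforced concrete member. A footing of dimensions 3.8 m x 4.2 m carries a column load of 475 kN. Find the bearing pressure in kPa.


A = 3.8 * 4.2 = 15.96 m^2
q = P / A = 475 / 15.96
= 29.7619 kPa

29.7619 kPa


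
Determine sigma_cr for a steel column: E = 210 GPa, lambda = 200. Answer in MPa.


sigma_cr = pi^2 * E / lambda^2
= 9.8696 * 210000.0 / 200^2
= 9.8696 * 210000.0 / 40000
= 51.8154 MPa

51.8154 MPa


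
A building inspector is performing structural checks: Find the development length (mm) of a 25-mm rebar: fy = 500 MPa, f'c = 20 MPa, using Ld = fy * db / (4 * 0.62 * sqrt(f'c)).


Ld = (fy * db) / (4 * 0.62 * sqrt(f'c))
= (500 * 25) / (4 * 0.62 * sqrt(20))
= 12500 / 11.0909
= 1127.05 mm

1127.05 mm


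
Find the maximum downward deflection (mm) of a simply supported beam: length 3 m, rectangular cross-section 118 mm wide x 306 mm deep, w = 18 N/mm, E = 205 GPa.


I = 118 * 306^3 / 12 = 281750724.0 mm^4
L = 3000.0 mm, w = 18 N/mm, E = 205000.0 MPa
delta = 5 * w * L^4 / (384 * E * I)
= 5 * 18 * 3000.0^4 / (384 * 205000.0 * 281750724.0)
= 0.3287 mm

0.3287 mm


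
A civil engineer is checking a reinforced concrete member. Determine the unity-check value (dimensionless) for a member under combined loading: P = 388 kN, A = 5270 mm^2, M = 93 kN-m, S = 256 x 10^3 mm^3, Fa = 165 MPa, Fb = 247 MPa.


f_a = P / A = 388000.0 / 5270 = 73.6243 MPa
f_b = M / S = 93000000.0 / 256000.0 = 363.2812 MPa
Ratio = f_a / Fa + f_b / Fb
= 73.6243 / 165 + 363.2812 / 247
= 1.917 (dimensionless)

1.917 (dimensionless)


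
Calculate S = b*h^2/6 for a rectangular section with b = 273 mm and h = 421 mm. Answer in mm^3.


S = b * h^2 / 6
= 273 * 421^2 / 6
= 273 * 177241 / 6
= 8064465.5 mm^3

8064465.5 mm^3


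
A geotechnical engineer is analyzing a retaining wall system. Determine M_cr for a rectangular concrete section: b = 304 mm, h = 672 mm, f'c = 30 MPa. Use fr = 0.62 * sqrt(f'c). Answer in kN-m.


fr = 0.62 * sqrt(30) = 0.62 * 5.4772 = 3.3959 MPa
I = 304 * 672^3 / 12 = 7687766016.0 mm^4
y_t = 336.0 mm
M_cr = fr * I / y_t = 3.3959 * 7687766016.0 / 336.0 N-mm
= 77.6986 kN-m

77.6986 kN-m


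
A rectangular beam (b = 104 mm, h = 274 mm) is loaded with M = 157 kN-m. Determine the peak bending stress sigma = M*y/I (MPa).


I = b * h^3 / 12 = 104 * 274^3 / 12 = 178280474.67 mm^4
y = h / 2 = 274 / 2 = 137.0 mm
M = 157 kN-m = 157000000.0 N-mm
sigma = M * y / I = 157000000.0 * 137.0 / 178280474.67
= 120.65 MPa

120.65 MPa


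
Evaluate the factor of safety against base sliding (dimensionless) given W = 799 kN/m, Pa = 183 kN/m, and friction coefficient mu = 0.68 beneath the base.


Resisting force = mu * W = 0.68 * 799 = 543.32 kN/m
FOS = Resisting / Driving = 543.32 / 183
= 2.969 (dimensionless)

2.969 (dimensionless)


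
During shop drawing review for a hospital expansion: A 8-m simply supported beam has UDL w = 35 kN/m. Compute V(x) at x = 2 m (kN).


R_A = w * L / 2 = 35 * 8 / 2 = 140.0 kN
V(x) = R_A - w * x = 140.0 - 35 * 2
= 70.0 kN

70.0 kN


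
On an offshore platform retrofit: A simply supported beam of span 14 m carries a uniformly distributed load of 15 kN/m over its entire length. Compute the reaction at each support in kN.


Total load = w * L = 15 * 14 = 210 kN
By symmetry, each reaction R = total / 2 = 210 / 2 = 105.0 kN

105.0 kN


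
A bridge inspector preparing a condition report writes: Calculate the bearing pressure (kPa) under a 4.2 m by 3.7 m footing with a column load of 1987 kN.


A = 4.2 * 3.7 = 15.54 m^2
q = P / A = 1987 / 15.54
= 127.8636 kPa

127.8636 kPa


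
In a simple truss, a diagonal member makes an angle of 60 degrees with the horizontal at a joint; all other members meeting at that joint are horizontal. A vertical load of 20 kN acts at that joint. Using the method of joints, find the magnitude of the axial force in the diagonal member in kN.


At the joint, only the diagonal has a vertical component, so vertical equilibrium gives:
F * sin(60) = 20
F = 20 / sin(60)
= 20 / 0.866025
= 23.09 kN

23.09 kN


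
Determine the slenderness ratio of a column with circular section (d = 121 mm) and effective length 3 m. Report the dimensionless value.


Radius of gyration r = d / 4 = 121 / 4 = 30.25 mm
L_eff = 3000.0 mm
Slenderness ratio = L / r = 3000.0 / 30.25 = 99.17 (dimensionless)

99.17 (dimensionless)


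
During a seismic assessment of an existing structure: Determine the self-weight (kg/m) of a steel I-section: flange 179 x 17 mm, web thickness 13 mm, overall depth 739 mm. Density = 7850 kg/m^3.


A_flanges = 2 * 179 * 17 = 6086 mm^2
A_web = (739 - 2 * 17) * 13 = 9165 mm^2
A_total = 6086 + 9165 = 15251 mm^2 = 0.015251 m^2
Weight = rho * A = 7850 * 0.015251 = 119.7203 kg/m

119.7203 kg/m


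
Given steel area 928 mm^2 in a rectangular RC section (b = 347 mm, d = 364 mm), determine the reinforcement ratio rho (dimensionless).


rho = As / (b * d)
= 928 / (347 * 364)
= 928 / 126308
= 0.007347 (dimensionless)

0.007347 (dimensionless)


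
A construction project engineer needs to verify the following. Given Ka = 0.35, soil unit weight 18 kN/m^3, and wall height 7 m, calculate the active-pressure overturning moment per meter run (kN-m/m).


Pa = 0.5 * Ka * gamma * H^2
= 0.5 * 0.35 * 18 * 7^2
= 154.35 kN/m
Arm = H / 3 = 7 / 3 = 2.3333 m
Mo = Pa * arm = Pa * H / 3 = 154.35 * 7 / 3 = 360.15 kN-m/m

360.15 kN-m/m


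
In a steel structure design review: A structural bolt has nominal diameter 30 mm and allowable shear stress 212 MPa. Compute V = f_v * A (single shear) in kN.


A = pi * d^2 / 4 = pi * 30^2 / 4 = 706.8583 mm^2
V = f_v * A / 1000 = 212 * 706.8583 / 1000
= 149.854 kN

149.854 kN


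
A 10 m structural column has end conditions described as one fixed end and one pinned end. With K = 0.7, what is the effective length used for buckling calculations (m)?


L_eff = K * L
= 0.7 * 10
= 7.0 m

7.0 m


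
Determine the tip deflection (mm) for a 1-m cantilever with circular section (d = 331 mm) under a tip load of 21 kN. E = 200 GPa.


I = pi * d^4 / 64 = pi * 331^4 / 64 = 589225961.58 mm^4
L = 1000.0 mm, P = 21000.0 N, E = 200000.0 MPa
delta = P * L^3 / (3 * E * I)
= 21000.0 * 1000.0^3 / (3 * 200000.0 * 589225961.58)
= 0.0594 mm

0.0594 mm


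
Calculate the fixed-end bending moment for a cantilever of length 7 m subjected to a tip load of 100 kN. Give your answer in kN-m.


For a cantilever with a point load at the free end:
M_max = P * L = 100 * 7 = 700 kN-m

700 kN-m


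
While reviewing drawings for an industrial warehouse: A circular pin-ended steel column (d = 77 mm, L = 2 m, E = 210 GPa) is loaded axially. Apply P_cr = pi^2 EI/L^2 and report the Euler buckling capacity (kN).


I = pi * d^4 / 64 = 1725570.86 mm^4
L = 2000.0 mm
P_cr = pi^2 * E * I / L^2
= 9.8696 * 210000.0 * 1725570.86 / 2000.0^2
= 894111.84 N = 894.1118 kN

894.1118 kN


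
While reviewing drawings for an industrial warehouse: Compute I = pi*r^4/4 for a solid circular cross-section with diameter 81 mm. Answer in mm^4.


r = d / 2 = 81 / 2 = 40.5 mm
I = pi * r^4 / 4 = pi * 40.5^4 / 4
= 2113050.98 mm^4

2113050.98 mm^4


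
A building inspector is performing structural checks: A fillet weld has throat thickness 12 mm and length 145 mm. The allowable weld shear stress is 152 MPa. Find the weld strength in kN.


Strength = throat * length * allowable stress
= 12 * 145 * 152 N
= 264480 N
= 264.48 kN

264.48 kN


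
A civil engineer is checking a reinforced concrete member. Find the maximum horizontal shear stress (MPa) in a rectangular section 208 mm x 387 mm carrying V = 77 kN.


A = b * h = 208 * 387 = 80496 mm^2
V = 77 kN = 77000.0 N
tau_max = 1.5 * V / A = 1.5 * 77000.0 / 80496
= 1.4349 MPa

1.4349 MPa


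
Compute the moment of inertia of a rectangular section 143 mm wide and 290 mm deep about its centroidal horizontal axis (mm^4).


I = b * h^3 / 12
= 143 * 290^3 / 12
= 143 * 24389000 / 12
= 290635583.33 mm^4

290635583.33 mm^4


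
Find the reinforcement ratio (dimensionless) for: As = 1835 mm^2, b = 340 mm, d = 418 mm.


rho = As / (b * d)
= 1835 / (340 * 418)
= 1835 / 142120
= 0.012912 (dimensionless)

0.012912 (dimensionless)


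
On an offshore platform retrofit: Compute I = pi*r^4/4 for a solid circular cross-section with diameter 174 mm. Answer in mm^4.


r = d / 2 = 174 / 2 = 87.0 mm
I = pi * r^4 / 4 = pi * 87.0^4 / 4
= 44995273.07 mm^4

44995273.07 mm^4


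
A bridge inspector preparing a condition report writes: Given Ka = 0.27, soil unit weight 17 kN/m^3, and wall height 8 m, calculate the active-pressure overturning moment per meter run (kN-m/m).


Pa = 0.5 * Ka * gamma * H^2
= 0.5 * 0.27 * 17 * 8^2
= 146.88 kN/m
Arm = H / 3 = 8 / 3 = 2.6667 m
Mo = Pa * arm = Pa * H / 3 = 146.88 * 8 / 3 = 391.68 kN-m/m

391.68 kN-m/m


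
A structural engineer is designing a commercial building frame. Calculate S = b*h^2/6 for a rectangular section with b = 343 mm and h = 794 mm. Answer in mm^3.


S = b * h^2 / 6
= 343 * 794^2 / 6
= 343 * 630436 / 6
= 36039924.67 mm^3

36039924.67 mm^3


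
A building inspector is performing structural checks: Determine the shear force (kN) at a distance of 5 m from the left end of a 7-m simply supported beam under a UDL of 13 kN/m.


R_A = w * L / 2 = 13 * 7 / 2 = 45.5 kN
V(x) = R_A - w * x = 45.5 - 13 * 5
= -19.5 kN

-19.5 kN


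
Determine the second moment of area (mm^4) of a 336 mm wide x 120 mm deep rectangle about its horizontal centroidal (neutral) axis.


I = b * h^3 / 12
= 336 * 120^3 / 12
= 336 * 1728000 / 12
= 48384000.0 mm^4

48384000.0 mm^4


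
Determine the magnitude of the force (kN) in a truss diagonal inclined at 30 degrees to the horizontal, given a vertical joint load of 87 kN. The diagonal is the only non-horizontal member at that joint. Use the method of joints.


At the joint, only the diagonal has a vertical component, so vertical equilibrium gives:
F * sin(30) = 87
F = 87 / sin(30)
= 87 / 0.5
= 174.0 kN

174.0 kN


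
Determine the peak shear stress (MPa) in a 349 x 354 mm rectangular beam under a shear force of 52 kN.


A = b * h = 349 * 354 = 123546 mm^2
V = 52 kN = 52000.0 N
tau_max = 1.5 * V / A = 1.5 * 52000.0 / 123546
= 0.6313 MPa

0.6313 MPa


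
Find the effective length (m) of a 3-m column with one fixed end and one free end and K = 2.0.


L_eff = K * L
= 2.0 * 3
= 6.0 m

6.0 m


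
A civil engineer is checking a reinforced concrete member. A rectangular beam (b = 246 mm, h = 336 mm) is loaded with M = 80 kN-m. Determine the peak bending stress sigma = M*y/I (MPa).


I = b * h^3 / 12 = 246 * 336^3 / 12 = 777627648.0 mm^4
y = h / 2 = 336 / 2 = 168.0 mm
M = 80 kN-m = 80000000.0 N-mm
sigma = M * y / I = 80000000.0 * 168.0 / 777627648.0
= 17.28 MPa

17.28 MPa


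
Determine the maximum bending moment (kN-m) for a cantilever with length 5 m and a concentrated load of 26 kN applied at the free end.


For a cantilever with a point load at the free end:
M_max = P * L = 26 * 5 = 130 kN-m

130 kN-m


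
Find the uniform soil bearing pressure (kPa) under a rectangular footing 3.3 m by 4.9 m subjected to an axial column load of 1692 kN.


A = 3.3 * 4.9 = 16.17 m^2
q = P / A = 1692 / 16.17
= 104.6382 kPa

104.6382 kPa


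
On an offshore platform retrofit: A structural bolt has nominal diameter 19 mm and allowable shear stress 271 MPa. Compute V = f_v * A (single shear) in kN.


A = pi * d^2 / 4 = pi * 19^2 / 4 = 283.5287 mm^2
V = f_v * A / 1000 = 271 * 283.5287 / 1000
= 76.8363 kN

76.8363 kN


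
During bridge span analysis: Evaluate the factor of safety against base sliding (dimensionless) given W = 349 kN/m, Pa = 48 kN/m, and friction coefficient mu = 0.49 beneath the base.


Resisting force = mu * W = 0.49 * 349 = 171.01 kN/m
FOS = Resisting / Driving = 171.01 / 48
= 3.5627 (dimensionless)

3.5627 (dimensionless)


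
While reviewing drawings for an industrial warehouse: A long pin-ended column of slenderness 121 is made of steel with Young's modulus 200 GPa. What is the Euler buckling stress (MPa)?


sigma_cr = pi^2 * E / lambda^2
= 9.8696 * 200000.0 / 121^2
= 9.8696 * 200000.0 / 14641
= 134.8215 MPa

134.8215 MPa


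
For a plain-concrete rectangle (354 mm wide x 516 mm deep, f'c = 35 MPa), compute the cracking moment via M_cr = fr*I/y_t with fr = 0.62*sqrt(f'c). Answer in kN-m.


fr = 0.62 * sqrt(35) = 0.62 * 5.9161 = 3.668 MPa
I = 354 * 516^3 / 12 = 4052948832.0 mm^4
y_t = 258.0 mm
M_cr = fr * I / y_t = 3.668 * 4052948832.0 / 258.0 N-mm
= 57.6205 kN-m

57.6205 kN-m


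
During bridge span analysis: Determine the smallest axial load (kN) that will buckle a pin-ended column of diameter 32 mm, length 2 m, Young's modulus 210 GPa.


I = pi * d^4 / 64 = 51471.85 mm^4
L = 2000.0 mm
P_cr = pi^2 * E * I / L^2
= 9.8696 * 210000.0 * 51471.85 / 2000.0^2
= 26670.36 N = 26.6704 kN

26.6704 kN


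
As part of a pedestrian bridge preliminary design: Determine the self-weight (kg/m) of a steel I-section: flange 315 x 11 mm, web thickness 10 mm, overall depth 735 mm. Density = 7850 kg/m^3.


A_flanges = 2 * 315 * 11 = 6930 mm^2
A_web = (735 - 2 * 11) * 10 = 7130 mm^2
A_total = 6930 + 7130 = 14060 mm^2 = 0.014060 m^2
Weight = rho * A = 7850 * 0.014060 = 110.371 kg/m

110.371 kg/m


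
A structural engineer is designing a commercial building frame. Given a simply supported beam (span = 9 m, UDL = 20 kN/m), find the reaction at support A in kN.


Total load = w * L = 20 * 9 = 180 kN
By symmetry, each reaction R = total / 2 = 180 / 2 = 90.0 kN

90.0 kN


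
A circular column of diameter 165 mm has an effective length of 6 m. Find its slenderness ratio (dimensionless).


Radius of gyration r = d / 4 = 165 / 4 = 41.25 mm
L_eff = 6000.0 mm
Slenderness ratio = L / r = 6000.0 / 41.25 = 145.45 (dimensionless)

145.45 (dimensionless)


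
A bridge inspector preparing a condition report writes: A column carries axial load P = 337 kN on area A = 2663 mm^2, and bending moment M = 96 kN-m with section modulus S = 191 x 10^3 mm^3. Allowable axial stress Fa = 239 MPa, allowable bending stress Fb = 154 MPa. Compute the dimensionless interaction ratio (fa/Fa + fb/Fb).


f_a = P / A = 337000.0 / 2663 = 126.549 MPa
f_b = M / S = 96000000.0 / 191000.0 = 502.6178 MPa
Ratio = f_a / Fa + f_b / Fb
= 126.549 / 239 + 502.6178 / 154
= 3.7932 (dimensionless)

3.7932 (dimensionless)
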